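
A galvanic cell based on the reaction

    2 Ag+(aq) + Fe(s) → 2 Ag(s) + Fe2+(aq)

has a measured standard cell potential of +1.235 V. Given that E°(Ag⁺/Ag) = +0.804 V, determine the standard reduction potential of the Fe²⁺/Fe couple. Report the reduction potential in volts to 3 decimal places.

−0.431 V

In the reaction as written the Ag⁺/Ag couple is reduced (cathode) and Fe²⁺/Fe is oxidized (anode), so E°cell = E°(Ag⁺/Ag) − E°(Fe²⁺/Fe).
E°(Fe²⁺/Fe) = E°(cathode) − E°cell = +0.804 − (+1.235) = −0.431 V.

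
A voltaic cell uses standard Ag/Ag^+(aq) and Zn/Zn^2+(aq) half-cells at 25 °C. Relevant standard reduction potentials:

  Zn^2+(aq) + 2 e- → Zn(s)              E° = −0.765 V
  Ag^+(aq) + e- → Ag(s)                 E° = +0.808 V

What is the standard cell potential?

The Ag⁺/Ag couple has the higher E°, so Ag ion is reduced (cathode) and Zn is oxidized (anode).
E°cell = E°(cathode) − E°(anode) = +0.808 − (−0.765) = +1.573 V.

+1.573 V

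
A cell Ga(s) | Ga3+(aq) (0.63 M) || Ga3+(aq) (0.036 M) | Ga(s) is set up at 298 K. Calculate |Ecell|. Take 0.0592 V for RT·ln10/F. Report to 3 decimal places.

For a concentration cell E°cell = 0, since both electrodes use the same couple.
The compartment with the higher Ga3+(aq) concentration (0.63 M) acts as the cathode; ions are reduced there and produced at the dilute (0.036 M) anode.
With n = 3, Ecell = −(0.0592/3)·log([dilute]/[conc]) = −(0.0592/3)·log(0.036/0.63) = +0.025 V.

0.025 V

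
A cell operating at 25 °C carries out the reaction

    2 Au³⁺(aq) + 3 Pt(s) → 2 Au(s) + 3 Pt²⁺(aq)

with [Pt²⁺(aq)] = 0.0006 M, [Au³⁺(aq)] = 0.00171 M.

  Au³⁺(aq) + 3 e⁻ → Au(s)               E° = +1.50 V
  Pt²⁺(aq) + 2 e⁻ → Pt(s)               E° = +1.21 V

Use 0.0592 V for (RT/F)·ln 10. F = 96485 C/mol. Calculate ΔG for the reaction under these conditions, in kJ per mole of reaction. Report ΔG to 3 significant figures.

−192 kJ/mol

E°cell = +1.50 − (+1.21) = +0.29 V; the balanced reaction transfers n = 6 electrons.
Q = [Pt²⁺(aq)]^3 / [Au³⁺(aq)]^2 = 7.39×10^−5, so log Q = −4.132 and E = +0.29 − (0.0592/6)(−4.132) = +0.3308 V.
Then ΔG = −nFE = −6 × 96485 × +0.3308 J/mol = −192 kJ/mol.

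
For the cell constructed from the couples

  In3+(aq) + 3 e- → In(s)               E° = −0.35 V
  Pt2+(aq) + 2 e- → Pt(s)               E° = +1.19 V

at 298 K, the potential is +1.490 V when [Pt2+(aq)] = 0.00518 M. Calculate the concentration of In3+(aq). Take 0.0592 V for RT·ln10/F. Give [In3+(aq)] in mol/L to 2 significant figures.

The Pt²⁺/Pt couple has the larger reduction potential, so it is the cathode: E°cell = +1.19 − (−0.35) = +1.54 V and n = 6.
Since E = E° − (0.0592/n)·log Q, log Q = n(E° − E)/0.0592 = 5.068.
For 3 Pt2+(aq) + 2 In(s) → 3 Pt(s) + 2 In3+(aq), the reaction quotient is Q = [In3+(aq)]^2 / [Pt2+(aq)]^3.
Substituting the known concentrations and solving, log [In3+(aq)] = −0.895 and [In3+(aq)] = 0.13 M.

0.13 M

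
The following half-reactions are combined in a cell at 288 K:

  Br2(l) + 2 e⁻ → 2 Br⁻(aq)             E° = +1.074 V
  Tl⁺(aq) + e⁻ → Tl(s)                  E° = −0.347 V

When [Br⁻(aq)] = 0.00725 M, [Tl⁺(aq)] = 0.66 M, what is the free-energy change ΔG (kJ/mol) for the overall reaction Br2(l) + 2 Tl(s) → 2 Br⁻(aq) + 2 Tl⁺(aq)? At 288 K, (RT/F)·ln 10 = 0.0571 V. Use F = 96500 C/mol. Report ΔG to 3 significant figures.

E°cell = +1.074 − (−0.347) = +1.421 V; the balanced reaction transfers n = 2 electrons.
Q = [Br⁻(aq)]^2·[Tl⁺(aq)]^2 = 2.29×10^−5, so log Q = −4.640 and E = +1.421 − (0.0571/2)(−4.640) = +1.5535 V.
Then ΔG = −nFE = −2 × 96500 × +1.5535 J/mol = −300 kJ/mol.

−300 kJ/mol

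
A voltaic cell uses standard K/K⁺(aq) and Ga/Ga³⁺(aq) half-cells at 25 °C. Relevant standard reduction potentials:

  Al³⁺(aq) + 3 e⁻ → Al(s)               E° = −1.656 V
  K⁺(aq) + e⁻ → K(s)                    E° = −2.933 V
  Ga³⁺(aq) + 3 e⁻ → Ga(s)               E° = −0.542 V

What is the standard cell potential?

The Ga³⁺/Ga couple has the higher E°, so Ga ion is reduced (cathode) and K is oxidized (anode).
E°cell = E°(cathode) − E°(anode) = −0.542 − (−2.933) = +2.391 V.

+2.391 V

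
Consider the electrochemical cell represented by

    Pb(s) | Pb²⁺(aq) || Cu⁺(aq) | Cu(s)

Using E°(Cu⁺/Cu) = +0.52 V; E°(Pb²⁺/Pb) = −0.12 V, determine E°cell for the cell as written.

By convention the left-hand electrode in cell notation is the anode (oxidation) and the right-hand electrode is the cathode (reduction).
E°cell = E°(right) − E°(left) = +0.52 − (−0.12) = +0.64 V.

+0.64 V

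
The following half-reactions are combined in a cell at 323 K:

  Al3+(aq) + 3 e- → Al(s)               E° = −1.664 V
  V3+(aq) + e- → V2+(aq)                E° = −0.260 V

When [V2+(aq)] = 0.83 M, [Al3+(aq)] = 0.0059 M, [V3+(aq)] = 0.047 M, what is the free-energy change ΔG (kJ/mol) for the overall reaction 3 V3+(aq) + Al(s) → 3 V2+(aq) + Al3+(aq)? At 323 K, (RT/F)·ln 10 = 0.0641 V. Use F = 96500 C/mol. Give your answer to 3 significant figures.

With V³⁺/V²⁺ reduced at the cathode, E°cell = −0.260 − (−1.664) = +1.404 V and n = 3.
The reaction quotient is ([V2+(aq)]^3·[Al3+(aq)]) / [V3+(aq)]^3 = 32.5; by Nernst, E = +1.404 − (0.0641/3)(1.512) = +1.3717 V.
Finally ΔG = −nFE = −(3)(96500 C/mol)(+1.3717 V) = −397 kJ/mol.

−397 kJ/mol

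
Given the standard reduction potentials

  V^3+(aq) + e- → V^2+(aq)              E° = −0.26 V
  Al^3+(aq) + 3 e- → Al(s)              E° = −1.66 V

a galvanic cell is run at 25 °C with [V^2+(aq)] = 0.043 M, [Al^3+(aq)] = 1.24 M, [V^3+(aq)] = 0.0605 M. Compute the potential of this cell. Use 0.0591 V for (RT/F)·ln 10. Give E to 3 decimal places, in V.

+1.407 V

V³⁺/V²⁺ is reduced (cathode, E° = −0.26 V) and Al³⁺/Al is oxidized (anode).
E°cell = E°cat − E°an = −0.26 − (−1.66) = +1.40 V; n = 3.
Balancing gives 3 V^3+(aq) + Al(s) → 3 V^2+(aq) + Al^3+(aq); hence Q = ([V^2+(aq)]^3·[Al^3+(aq)]) / [V^3+(aq)]^3 = 0.445 (log Q = −0.351).
By the Nernst equation, E = +1.40 − (0.0591/3)·(−0.351) = +1.407 V.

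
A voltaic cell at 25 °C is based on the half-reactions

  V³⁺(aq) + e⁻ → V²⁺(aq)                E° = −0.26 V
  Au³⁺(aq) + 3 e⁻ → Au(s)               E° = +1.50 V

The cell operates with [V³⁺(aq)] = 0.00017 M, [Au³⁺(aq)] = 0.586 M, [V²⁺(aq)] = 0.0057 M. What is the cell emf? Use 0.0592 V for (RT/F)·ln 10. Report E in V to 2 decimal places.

+1.85 V

Since E°(Au³⁺/Au) > E°(V³⁺/V²⁺), Au³⁺/Au serves as the cathode.
E°cell = E°cat − E°an = +1.50 − (−0.26) = +1.76 V; n = 3.
Balancing gives Au³⁺(aq) + 3 V²⁺(aq) → Au(s) + 3 V³⁺(aq); hence Q = [V³⁺(aq)]^3 / ([Au³⁺(aq)]·[V²⁺(aq)]^3) = 4.53×10^−5 (log Q = −4.344).
By the Nernst equation, E = +1.76 − (0.0592/3)·(−4.344) = +1.85 V.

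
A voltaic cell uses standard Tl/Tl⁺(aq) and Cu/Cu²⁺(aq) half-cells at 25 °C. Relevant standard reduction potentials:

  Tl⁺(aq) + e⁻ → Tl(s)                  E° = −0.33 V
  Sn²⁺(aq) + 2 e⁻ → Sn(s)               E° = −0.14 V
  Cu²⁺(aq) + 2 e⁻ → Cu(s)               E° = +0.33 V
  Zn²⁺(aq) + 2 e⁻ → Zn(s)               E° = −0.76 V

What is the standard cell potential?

+0.66 V

The Cu²⁺/Cu couple has the higher E°, so Cu ion is reduced (cathode) and Tl is oxidized (anode).
E°cell = E°(cathode) − E°(anode) = +0.33 − (−0.33) = +0.66 V.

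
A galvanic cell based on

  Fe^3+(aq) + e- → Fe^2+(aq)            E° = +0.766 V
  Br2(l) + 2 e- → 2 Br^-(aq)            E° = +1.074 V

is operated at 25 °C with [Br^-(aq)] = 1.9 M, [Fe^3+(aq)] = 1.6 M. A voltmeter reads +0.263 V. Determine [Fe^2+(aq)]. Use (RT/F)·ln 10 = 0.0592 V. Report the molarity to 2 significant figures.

The Br₂/Br⁻ couple has the larger reduction potential, so it is the cathode: E°cell = +1.074 − (+0.766) = +0.308 V and n = 2.
From the Nernst equation, log Q = n(E° − E)/0.0592 = 2·(+0.308 − (+0.263))/0.0592 = 1.520.
For Br2(l) + 2 Fe^2+(aq) → 2 Br^-(aq) + 2 Fe^3+(aq), the reaction quotient is Q = ([Br^-(aq)]^2·[Fe^3+(aq)]^2) / [Fe^2+(aq)]^2.
Isolating [Fe^2+(aq)] in Q = 10^{1.520} yields log [Fe^2+(aq)] = −0.277, i.e. 0.53 M.

0.53 M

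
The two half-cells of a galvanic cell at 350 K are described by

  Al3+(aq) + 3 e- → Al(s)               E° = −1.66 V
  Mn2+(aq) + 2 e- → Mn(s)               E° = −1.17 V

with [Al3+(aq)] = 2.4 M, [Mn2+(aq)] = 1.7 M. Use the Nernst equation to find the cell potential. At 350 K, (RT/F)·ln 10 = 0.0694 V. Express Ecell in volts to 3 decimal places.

+0.489 V

Since E°(Mn²⁺/Mn) > E°(Al³⁺/Al), Mn²⁺/Mn serves as the cathode.
E°cell = E°cat − E°an = −1.17 − (−1.66) = +0.49 V; n = 6.
The balanced reaction is 3 Mn2+(aq) + 2 Al(s) → 3 Mn(s) + 2 Al3+(aq), so Q = [Al3+(aq)]^2 / [Mn2+(aq)]^3 = 1.17 and log Q = 0.069.
Applying E = E° − (RT ln10/nF)·log Q gives +0.49 − (0.0694/6)(0.069) = +0.489 V.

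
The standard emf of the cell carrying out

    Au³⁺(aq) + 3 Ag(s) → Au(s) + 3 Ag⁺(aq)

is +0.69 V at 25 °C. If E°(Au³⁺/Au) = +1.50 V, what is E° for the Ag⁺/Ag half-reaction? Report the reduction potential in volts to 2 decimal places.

In the reaction as written the Au³⁺/Au couple is reduced (cathode) and Ag⁺/Ag is oxidized (anode), so E°cell = E°(Au³⁺/Au) − E°(Ag⁺/Ag).
E°(Ag⁺/Ag) = E°(cathode) − E°cell = +1.50 − (+0.69) = +0.81 V.

+0.81 V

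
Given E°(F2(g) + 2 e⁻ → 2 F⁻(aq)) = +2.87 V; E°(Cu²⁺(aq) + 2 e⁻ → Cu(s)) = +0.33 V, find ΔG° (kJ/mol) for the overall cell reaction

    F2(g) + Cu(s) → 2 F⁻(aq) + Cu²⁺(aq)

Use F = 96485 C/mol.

In the reaction as written F2(g) is reduced, so the F₂/F⁻ couple is the cathode and Cu²⁺/Cu is the anode.
E°cell = +2.87 − (+0.33) = +2.54 V; balancing electrons gives n = 2.
ΔG° = −nFE°cell = −(2)(96485)(+2.54) J/mol = −490 kJ/mol.

−490 kJ/mol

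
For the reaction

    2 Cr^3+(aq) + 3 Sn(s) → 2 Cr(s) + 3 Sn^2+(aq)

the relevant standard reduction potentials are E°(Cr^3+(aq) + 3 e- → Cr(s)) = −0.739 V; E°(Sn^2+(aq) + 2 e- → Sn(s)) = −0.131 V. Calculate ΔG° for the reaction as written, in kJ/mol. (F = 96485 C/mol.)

+352 kJ/mol

In the reaction as written Cr^3+(aq) is reduced, so the Cr³⁺/Cr couple is the cathode and Sn²⁺/Sn is the anode.
E°cell = −0.739 − (−0.131) = −0.608 V; balancing electrons gives n = 6.
ΔG° = −nFE°cell = −(6)(96485)(−0.608) J/mol = +352 kJ/mol.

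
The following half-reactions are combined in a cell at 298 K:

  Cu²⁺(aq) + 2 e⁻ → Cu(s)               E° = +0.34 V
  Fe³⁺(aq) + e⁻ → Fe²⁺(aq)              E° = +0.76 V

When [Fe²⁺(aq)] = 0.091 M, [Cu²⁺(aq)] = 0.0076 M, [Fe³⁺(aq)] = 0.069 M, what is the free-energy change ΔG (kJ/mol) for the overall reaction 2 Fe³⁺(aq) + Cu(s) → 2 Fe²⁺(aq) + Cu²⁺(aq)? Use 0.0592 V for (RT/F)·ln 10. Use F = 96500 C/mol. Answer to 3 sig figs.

With Fe³⁺/Fe²⁺ reduced at the cathode, E°cell = +0.76 − (+0.34) = +0.42 V and n = 2.
Here Q = ([Fe²⁺(aq)]^2·[Cu²⁺(aq)]) / [Fe³⁺(aq)]^2 = 0.0132 (log Q = −1.879), giving E = +0.42 − (0.0592/2)·(−1.879) = +0.4756 V.
ΔG = −nFE = −(2)(96500)(+0.4756) J/mol = −91.8 kJ/mol.

−91.8 kJ/mol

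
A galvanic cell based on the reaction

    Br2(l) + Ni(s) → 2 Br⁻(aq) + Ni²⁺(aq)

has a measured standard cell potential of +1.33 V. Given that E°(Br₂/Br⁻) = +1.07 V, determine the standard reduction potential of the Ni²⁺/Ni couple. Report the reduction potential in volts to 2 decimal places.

−0.26 V

In the reaction as written the Br₂/Br⁻ couple is reduced (cathode) and Ni²⁺/Ni is oxidized (anode), so E°cell = E°(Br₂/Br⁻) − E°(Ni²⁺/Ni).
E°(Ni²⁺/Ni) = E°(cathode) − E°cell = +1.07 − (+1.33) = −0.26 V.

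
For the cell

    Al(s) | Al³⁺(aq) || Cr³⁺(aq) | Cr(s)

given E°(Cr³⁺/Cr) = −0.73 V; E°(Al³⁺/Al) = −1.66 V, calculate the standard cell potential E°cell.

By convention the left-hand electrode in cell notation is the anode (oxidation) and the right-hand electrode is the cathode (reduction).
E°cell = E°(right) − E°(left) = −0.73 − (−1.66) = +0.93 V.

+0.93 V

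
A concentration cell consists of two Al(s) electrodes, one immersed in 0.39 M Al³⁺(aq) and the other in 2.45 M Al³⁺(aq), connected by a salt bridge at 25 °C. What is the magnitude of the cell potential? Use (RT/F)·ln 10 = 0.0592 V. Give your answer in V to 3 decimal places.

0.016 V

For a concentration cell E°cell = 0, since both electrodes use the same couple.
The compartment with the higher Al³⁺(aq) concentration (2.45 M) acts as the cathode; ions are reduced there and produced at the dilute (0.39 M) anode.
With n = 3, Ecell = −(0.0592/3)·log([dilute]/[conc]) = −(0.0592/3)·log(0.39/2.45) = +0.016 V.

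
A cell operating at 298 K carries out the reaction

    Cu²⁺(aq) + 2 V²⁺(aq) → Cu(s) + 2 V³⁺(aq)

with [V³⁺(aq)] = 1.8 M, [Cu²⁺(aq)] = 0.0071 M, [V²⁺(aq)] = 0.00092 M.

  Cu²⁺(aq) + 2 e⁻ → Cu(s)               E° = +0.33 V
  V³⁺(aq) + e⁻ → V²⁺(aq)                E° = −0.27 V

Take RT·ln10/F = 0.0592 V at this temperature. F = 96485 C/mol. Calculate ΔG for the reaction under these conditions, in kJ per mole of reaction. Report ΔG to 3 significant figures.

−65.9 kJ/mol

With Cu²⁺/Cu reduced at the cathode, E°cell = +0.33 − (−0.27) = +0.60 V and n = 2.
Here Q = [V³⁺(aq)]^2 / ([Cu²⁺(aq)]·[V²⁺(aq)]^2) = 5.39×10^8 (log Q = 8.732), giving E = +0.60 − (0.0592/2)·(8.732) = +0.3415 V.
ΔG = −nFE = −(2)(96485)(+0.3415) J/mol = −65.9 kJ/mol.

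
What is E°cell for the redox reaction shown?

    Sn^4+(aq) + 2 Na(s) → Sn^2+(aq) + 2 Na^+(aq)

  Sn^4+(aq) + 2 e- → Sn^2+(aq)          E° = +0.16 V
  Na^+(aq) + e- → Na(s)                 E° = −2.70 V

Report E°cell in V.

+2.86 V

In the reaction as written, Sn^4+(aq) is reduced (cathode) and Na^+(aq) is produced by oxidation at the anode.
E°cell = E°(cathode) − E°(anode) = +0.16 − (−2.70) = +2.86 V.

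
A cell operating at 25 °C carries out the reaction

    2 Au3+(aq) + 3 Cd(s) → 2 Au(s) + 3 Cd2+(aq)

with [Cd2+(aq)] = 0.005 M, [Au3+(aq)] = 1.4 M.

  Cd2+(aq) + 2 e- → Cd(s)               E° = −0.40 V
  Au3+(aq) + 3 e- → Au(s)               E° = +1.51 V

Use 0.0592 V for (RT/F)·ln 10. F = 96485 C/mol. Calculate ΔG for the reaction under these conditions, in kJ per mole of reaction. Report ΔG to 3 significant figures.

With Au³⁺/Au reduced at the cathode, E°cell = +1.51 − (−0.40) = +1.91 V and n = 6.
The reaction quotient is [Cd2+(aq)]^3 / [Au3+(aq)]^2 = 6.38×10^−8; by Nernst, E = +1.91 − (0.0592/6)(−7.195) = +1.9810 V.
ΔG = −nFE = −(6)(96485)(+1.9810) J/mol = −1150 kJ/mol.

−1150 kJ/mol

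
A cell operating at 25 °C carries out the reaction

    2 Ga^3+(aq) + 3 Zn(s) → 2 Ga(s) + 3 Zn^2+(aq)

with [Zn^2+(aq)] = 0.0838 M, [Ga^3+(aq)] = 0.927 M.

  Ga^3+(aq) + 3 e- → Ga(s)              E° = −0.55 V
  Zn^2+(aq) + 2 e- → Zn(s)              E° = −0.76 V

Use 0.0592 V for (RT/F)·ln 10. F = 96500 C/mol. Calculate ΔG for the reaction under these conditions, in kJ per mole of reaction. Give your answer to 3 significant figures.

−140 kJ/mol

The standard cell potential is −0.55 − (−0.76) = +0.21 V, with n = 6 electrons in the balanced equation.
The reaction quotient is [Zn^2+(aq)]^3 / [Ga^3+(aq)]^2 = 0.000685; by Nernst, E = +0.21 − (0.0592/6)(−3.164) = +0.2412 V.
Then ΔG = −nFE = −6 × 96500 × +0.2412 J/mol = −140 kJ/mol.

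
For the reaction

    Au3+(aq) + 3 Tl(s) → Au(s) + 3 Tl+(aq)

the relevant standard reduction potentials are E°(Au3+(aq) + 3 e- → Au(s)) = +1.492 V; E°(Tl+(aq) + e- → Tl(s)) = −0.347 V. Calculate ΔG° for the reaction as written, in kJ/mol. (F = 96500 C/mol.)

In the reaction as written Au3+(aq) is reduced, so the Au³⁺/Au couple is the cathode and Tl⁺/Tl is the anode.
E°cell = +1.492 − (−0.347) = +1.839 V; balancing electrons gives n = 3.
ΔG° = −nFE°cell = −(3)(96500)(+1.839) J/mol = −532 kJ/mol.

−532 kJ/mol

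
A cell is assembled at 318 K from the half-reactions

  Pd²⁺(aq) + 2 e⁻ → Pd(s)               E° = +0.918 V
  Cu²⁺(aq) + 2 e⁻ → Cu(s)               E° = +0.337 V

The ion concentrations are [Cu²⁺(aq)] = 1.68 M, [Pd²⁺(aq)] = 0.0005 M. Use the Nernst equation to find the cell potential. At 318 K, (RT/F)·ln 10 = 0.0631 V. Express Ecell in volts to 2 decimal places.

The Pd²⁺/Pd couple has the more positive E°, so it is the cathode; Cu²⁺/Cu is the anode.
The standard potential is +0.918 − (+0.337) = +0.581 V and the balanced reaction transfers n = 2 electrons.
The balanced reaction is Pd²⁺(aq) + Cu(s) → Pd(s) + Cu²⁺(aq), so Q = [Cu²⁺(aq)] / [Pd²⁺(aq)] = 3.36×10^3 and log Q = 3.526.
By the Nernst equation, E = +0.581 − (0.0631/2)·(3.526) = +0.47 V.

+0.47 V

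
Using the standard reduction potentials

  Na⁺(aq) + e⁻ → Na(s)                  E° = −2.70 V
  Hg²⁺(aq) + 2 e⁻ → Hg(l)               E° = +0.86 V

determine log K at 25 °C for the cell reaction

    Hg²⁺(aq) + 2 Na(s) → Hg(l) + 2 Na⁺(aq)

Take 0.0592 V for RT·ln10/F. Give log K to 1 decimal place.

log K = 120.3

The Hg²⁺/Hg couple is reduced (cathode); E°cell = +0.86 − (−2.70) = +3.56 V with n = 2.
At equilibrium E = 0, so log K = nE°cell / 0.0592 = (2)(+3.56) / 0.0592 = 120.3.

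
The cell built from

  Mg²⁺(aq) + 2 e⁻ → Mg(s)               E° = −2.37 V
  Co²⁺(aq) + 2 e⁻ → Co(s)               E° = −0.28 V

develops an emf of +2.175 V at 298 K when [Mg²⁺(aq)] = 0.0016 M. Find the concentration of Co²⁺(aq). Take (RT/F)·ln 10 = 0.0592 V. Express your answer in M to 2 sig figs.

The Co²⁺/Co couple has the larger reduction potential, so it is the cathode: E°cell = −0.28 − (−2.37) = +2.09 V and n = 2.
Rearranging E = E° − (0.0592/n)·log Q gives log Q = 2(+2.09 − (+2.175))/0.0592 = −2.872.
For Co²⁺(aq) + Mg(s) → Co(s) + Mg²⁺(aq), the reaction quotient is Q = [Mg²⁺(aq)] / [Co²⁺(aq)].
Substituting the known concentrations and solving, log [Co²⁺(aq)] = 0.076 and [Co²⁺(aq)] = 1.2 M.

1.2 M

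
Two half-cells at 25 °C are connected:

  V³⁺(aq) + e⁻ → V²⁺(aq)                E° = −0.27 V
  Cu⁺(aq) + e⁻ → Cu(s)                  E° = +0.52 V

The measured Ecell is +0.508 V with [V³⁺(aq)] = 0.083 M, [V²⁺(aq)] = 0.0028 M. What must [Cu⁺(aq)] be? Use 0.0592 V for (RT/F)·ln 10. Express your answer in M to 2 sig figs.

Cu⁺/Cu is the cathode (higher E°); E°cell = +0.52 − (−0.27) = +0.79 V with n = 1.
From the Nernst equation, log Q = n(E° − E)/0.0592 = 1·(+0.79 − (+0.508))/0.0592 = 4.764.
The balanced reaction is Cu⁺(aq) + V²⁺(aq) → Cu(s) + V³⁺(aq), so Q = [V³⁺(aq)] / ([Cu⁺(aq)]·[V²⁺(aq)]).
Substituting the known concentrations and solving, log [Cu⁺(aq)] = −3.292 and [Cu⁺(aq)] = 0.00051 M.

0.00051 M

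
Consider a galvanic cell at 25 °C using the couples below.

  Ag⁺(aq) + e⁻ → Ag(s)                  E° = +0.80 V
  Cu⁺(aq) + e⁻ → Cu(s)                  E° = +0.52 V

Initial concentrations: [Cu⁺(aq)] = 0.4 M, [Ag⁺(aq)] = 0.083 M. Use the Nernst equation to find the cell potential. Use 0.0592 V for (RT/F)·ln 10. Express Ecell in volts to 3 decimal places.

The Ag⁺/Ag couple has the more positive E°, so it is the cathode; Cu⁺/Cu is the anode.
E°cell = +0.80 − (+0.52) = +0.28 V, with n = 1 electron transferred.
The balanced reaction is Ag⁺(aq) + Cu(s) → Ag(s) + Cu⁺(aq), so Q = [Cu⁺(aq)] / [Ag⁺(aq)] = 4.82 and log Q = 0.683.
Applying E = E° − (RT ln10/nF)·log Q gives +0.28 − (0.0592/1)(0.683) = +0.240 V.

+0.240 V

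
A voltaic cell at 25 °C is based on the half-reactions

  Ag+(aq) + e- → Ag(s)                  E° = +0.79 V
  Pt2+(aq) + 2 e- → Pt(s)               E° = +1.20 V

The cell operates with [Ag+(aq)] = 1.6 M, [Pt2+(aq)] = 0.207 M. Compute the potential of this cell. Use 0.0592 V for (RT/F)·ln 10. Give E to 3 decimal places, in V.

The Pt²⁺/Pt couple has the more positive E°, so it is the cathode; Ag⁺/Ag is the anode.
E°cell = +1.20 − (+0.79) = +0.41 V, with n = 2 electrons transferred.
For the overall reaction Pt2+(aq) + 2 Ag(s) → Pt(s) + 2 Ag+(aq), Q = [Ag+(aq)]^2 / [Pt2+(aq)] = 12.4, giving log Q = 1.092.
By the Nernst equation, E = +0.41 − (0.0592/2)·(1.092) = +0.378 V.

+0.378 V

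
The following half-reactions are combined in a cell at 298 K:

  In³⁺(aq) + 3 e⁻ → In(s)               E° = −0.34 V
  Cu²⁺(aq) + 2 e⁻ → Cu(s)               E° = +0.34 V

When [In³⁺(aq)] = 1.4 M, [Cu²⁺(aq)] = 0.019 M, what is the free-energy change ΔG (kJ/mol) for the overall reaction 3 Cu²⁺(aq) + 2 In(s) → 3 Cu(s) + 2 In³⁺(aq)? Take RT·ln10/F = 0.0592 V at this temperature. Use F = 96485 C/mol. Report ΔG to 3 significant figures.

−363 kJ/mol

With Cu²⁺/Cu reduced at the cathode, E°cell = +0.34 − (−0.34) = +0.68 V and n = 6.
The reaction quotient is [In³⁺(aq)]^2 / [Cu²⁺(aq)]^3 = 2.86×10^5; by Nernst, E = +0.68 − (0.0592/6)(5.456) = +0.6262 V.
ΔG = −nFE = −(6)(96485)(+0.6262) J/mol = −363 kJ/mol.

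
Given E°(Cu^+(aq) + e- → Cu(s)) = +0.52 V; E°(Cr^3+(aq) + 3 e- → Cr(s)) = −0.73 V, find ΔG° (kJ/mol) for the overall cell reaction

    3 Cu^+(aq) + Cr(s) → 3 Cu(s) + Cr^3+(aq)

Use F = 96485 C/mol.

−362 kJ/mol

In the reaction as written Cu^+(aq) is reduced, so the Cu⁺/Cu couple is the cathode and Cr³⁺/Cr is the anode.
E°cell = +0.52 − (−0.73) = +1.25 V; balancing electrons gives n = 3.
ΔG° = −nFE°cell = −(3)(96485)(+1.25) J/mol = −362 kJ/mol.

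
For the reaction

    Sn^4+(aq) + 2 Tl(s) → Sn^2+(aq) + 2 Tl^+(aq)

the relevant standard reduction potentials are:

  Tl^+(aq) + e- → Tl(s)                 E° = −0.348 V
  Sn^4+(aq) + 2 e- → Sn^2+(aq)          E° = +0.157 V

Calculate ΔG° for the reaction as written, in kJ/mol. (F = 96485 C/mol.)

−97.4 kJ/mol

In the reaction as written Sn^4+(aq) is reduced, so the Sn⁴⁺/Sn²⁺ couple is the cathode and Tl⁺/Tl is the anode.
E°cell = +0.157 − (−0.348) = +0.505 V; balancing electrons gives n = 2.
ΔG° = −nFE°cell = −(2)(96485)(+0.505) J/mol = −97.4 kJ/mol.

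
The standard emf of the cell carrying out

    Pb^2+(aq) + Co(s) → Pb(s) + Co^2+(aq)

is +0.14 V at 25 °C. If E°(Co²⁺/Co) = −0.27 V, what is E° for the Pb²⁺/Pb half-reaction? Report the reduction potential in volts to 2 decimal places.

−0.13 V

In the reaction as written the Pb²⁺/Pb couple is reduced (cathode) and Co²⁺/Co is oxidized (anode), so E°cell = E°(Pb²⁺/Pb) − E°(Co²⁺/Co).
E°(Pb²⁺/Pb) = E°cell + E°(anode) = +0.14 + (−0.27) = −0.13 V.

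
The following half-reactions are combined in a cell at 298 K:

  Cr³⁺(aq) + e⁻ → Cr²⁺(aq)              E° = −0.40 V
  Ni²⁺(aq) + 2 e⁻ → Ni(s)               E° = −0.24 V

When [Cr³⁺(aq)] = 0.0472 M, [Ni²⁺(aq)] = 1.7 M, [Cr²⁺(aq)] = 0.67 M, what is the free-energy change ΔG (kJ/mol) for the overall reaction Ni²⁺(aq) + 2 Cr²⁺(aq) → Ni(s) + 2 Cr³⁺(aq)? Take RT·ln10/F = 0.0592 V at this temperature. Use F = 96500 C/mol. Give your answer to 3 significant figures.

−45.4 kJ/mol

The standard cell potential is −0.24 − (−0.40) = +0.16 V, with n = 2 electrons in the balanced equation.
Here Q = [Cr³⁺(aq)]^2 / ([Ni²⁺(aq)]·[Cr²⁺(aq)]^2) = 0.00292 (log Q = −2.535), giving E = +0.16 − (0.0592/2)·(−2.535) = +0.2350 V.
Then ΔG = −nFE = −2 × 96500 × +0.2350 J/mol = −45.4 kJ/mol.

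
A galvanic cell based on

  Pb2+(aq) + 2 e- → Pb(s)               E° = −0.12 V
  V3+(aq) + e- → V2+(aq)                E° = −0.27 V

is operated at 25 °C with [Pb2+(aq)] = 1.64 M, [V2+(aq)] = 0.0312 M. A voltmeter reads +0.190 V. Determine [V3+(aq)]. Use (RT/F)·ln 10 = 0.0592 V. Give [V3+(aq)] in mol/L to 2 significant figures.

0.0084 M

The Pb²⁺/Pb couple has the larger reduction potential, so it is the cathode: E°cell = −0.12 − (−0.27) = +0.15 V and n = 2.
Since E = E° − (0.0592/n)·log Q, log Q = n(E° − E)/0.0592 = −1.351.
The balanced reaction is Pb2+(aq) + 2 V2+(aq) → Pb(s) + 2 V3+(aq), so Q = [V3+(aq)]^2 / ([Pb2+(aq)]·[V2+(aq)]^2).
Substituting the known concentrations and solving, log [V3+(aq)] = −2.074 and [V3+(aq)] = 0.0084 M.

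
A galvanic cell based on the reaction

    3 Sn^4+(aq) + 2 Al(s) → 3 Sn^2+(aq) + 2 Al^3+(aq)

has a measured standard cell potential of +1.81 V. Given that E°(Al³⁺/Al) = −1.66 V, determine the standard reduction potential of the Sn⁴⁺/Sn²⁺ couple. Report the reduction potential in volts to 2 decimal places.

+0.15 V

In the reaction as written the Sn⁴⁺/Sn²⁺ couple is reduced (cathode) and Al³⁺/Al is oxidized (anode), so E°cell = E°(Sn⁴⁺/Sn²⁺) − E°(Al³⁺/Al).
E°(Sn⁴⁺/Sn²⁺) = E°cell + E°(anode) = +1.81 + (−1.66) = +0.15 V.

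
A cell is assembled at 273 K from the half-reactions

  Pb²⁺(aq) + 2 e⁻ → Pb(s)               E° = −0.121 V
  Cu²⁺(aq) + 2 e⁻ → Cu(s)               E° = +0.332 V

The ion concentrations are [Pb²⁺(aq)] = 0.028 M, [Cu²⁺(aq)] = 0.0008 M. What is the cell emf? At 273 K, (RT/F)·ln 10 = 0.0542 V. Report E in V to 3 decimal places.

The Cu²⁺/Cu couple has the more positive E°, so it is the cathode; Pb²⁺/Pb is the anode.
E°cell = E°cat − E°an = +0.332 − (−0.121) = +0.453 V; n = 2.
For the overall reaction Cu²⁺(aq) + Pb(s) → Cu(s) + Pb²⁺(aq), Q = [Pb²⁺(aq)] / [Cu²⁺(aq)] = 35, giving log Q = 1.544.
E = E° − (0.0542/n)·log Q = +0.453 − (0.0542/2)(1.544) = +0.411 V.

+0.411 V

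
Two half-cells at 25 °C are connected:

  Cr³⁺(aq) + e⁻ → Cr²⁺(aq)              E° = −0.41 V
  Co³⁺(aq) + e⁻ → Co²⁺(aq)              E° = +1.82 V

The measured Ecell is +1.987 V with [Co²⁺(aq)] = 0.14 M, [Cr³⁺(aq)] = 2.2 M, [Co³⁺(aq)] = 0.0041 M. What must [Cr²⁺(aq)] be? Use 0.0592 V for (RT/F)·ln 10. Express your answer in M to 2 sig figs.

0.0059 M

With Co³⁺/Co²⁺ at the cathode and Cr³⁺/Cr²⁺ at the anode, E°cell = +1.82 − (−0.41) = +2.23 V (n = 1).
From the Nernst equation, log Q = n(E° − E)/0.0592 = 1·(+2.23 − (+1.987))/0.0592 = 4.105.
For Co³⁺(aq) + Cr²⁺(aq) → Co²⁺(aq) + Cr³⁺(aq), the reaction quotient is Q = ([Co²⁺(aq)]·[Cr³⁺(aq)]) / ([Co³⁺(aq)]·[Cr²⁺(aq)]).
Solving for the unknown gives log [Cr²⁺(aq)] = −2.229, so [Cr²⁺(aq)] ≈ 0.0059 M.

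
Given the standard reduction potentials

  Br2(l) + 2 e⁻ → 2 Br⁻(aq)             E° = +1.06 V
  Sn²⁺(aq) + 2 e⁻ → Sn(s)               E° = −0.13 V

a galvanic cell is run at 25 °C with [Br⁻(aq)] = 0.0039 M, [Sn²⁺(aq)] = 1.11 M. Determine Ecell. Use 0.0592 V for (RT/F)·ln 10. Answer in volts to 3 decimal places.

+1.331 V

The Br₂/Br⁻ couple has the more positive E°, so it is the cathode; Sn²⁺/Sn is the anode.
The standard potential is +1.06 − (−0.13) = +1.19 V and the balanced reaction transfers n = 2 electrons.
For the overall reaction Br2(l) + Sn(s) → 2 Br⁻(aq) + Sn²⁺(aq), Q = [Br⁻(aq)]^2·[Sn²⁺(aq)] = 1.69×10^−5, giving log Q = −4.773.
By the Nernst equation, E = +1.19 − (0.0592/2)·(−4.773) = +1.331 V.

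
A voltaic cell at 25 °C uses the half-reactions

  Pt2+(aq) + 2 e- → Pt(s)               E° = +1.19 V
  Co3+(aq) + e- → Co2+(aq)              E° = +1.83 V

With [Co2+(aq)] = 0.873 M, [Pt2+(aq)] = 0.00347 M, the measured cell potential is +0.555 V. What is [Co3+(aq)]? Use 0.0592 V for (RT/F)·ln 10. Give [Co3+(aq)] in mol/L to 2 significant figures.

0.0019 M

Co³⁺/Co²⁺ is the cathode (higher E°); E°cell = +1.83 − (+1.19) = +0.64 V with n = 2.
Since E = E° − (0.0592/n)·log Q, log Q = n(E° − E)/0.0592 = 2.872.
The balanced reaction is 2 Co3+(aq) + Pt(s) → 2 Co2+(aq) + Pt2+(aq), so Q = ([Co2+(aq)]^2·[Pt2+(aq)]) / [Co3+(aq)]^2.
Substituting the known concentrations and solving, log [Co3+(aq)] = −2.725 and [Co3+(aq)] = 0.0019 M.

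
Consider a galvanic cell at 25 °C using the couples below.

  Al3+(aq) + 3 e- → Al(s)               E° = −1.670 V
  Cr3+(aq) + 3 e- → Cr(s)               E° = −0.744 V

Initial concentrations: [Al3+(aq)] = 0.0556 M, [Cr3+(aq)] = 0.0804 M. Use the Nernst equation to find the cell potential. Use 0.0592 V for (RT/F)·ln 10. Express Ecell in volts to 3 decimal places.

+0.929 V

Since E°(Cr³⁺/Cr) > E°(Al³⁺/Al), Cr³⁺/Cr serves as the cathode.
The standard potential is −0.744 − (−1.670) = +0.926 V and the balanced reaction transfers n = 3 electrons.
The balanced reaction is Cr3+(aq) + Al(s) → Cr(s) + Al3+(aq), so Q = [Al3+(aq)] / [Cr3+(aq)] = 0.692 and log Q = −0.160.
Applying E = E° − (RT ln10/nF)·log Q gives +0.926 − (0.0592/3)(−0.160) = +0.929 V.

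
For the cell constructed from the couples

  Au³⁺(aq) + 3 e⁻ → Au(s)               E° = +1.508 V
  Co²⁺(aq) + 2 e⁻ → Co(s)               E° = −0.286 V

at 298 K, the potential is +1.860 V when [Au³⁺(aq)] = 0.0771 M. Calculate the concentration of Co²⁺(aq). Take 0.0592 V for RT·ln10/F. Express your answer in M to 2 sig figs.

0.0011 M

Au³⁺/Au is the cathode (higher E°); E°cell = +1.508 − (−0.286) = +1.794 V with n = 6.
From the Nernst equation, log Q = n(E° − E)/0.0592 = 6·(+1.794 − (+1.860))/0.0592 = −6.689.
For 2 Au³⁺(aq) + 3 Co(s) → 2 Au(s) + 3 Co²⁺(aq), the reaction quotient is Q = [Co²⁺(aq)]^3 / [Au³⁺(aq)]^2.
Solving for the unknown gives log [Co²⁺(aq)] = −2.972, so [Co²⁺(aq)] ≈ 0.0011 M.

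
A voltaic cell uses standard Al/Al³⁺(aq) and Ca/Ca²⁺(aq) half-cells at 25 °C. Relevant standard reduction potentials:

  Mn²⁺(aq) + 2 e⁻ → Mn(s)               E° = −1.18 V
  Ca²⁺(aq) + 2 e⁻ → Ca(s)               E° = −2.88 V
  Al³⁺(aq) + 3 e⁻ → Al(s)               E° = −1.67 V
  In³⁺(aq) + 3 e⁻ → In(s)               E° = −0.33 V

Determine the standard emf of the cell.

+1.21 V

The Al³⁺/Al couple has the higher E°, so Al ion is reduced (cathode) and Ca is oxidized (anode).
E°cell = E°(cathode) − E°(anode) = −1.67 − (−2.88) = +1.21 V.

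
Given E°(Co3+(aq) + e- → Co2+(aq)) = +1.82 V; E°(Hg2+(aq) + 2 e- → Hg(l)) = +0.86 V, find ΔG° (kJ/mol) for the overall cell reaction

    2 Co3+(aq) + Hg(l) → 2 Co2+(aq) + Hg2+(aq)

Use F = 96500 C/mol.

−185 kJ/mol

In the reaction as written Co3+(aq) is reduced, so the Co³⁺/Co²⁺ couple is the cathode and Hg²⁺/Hg is the anode.
E°cell = +1.82 − (+0.86) = +0.96 V; balancing electrons gives n = 2.
ΔG° = −nFE°cell = −(2)(96500)(+0.96) J/mol = −185 kJ/mol.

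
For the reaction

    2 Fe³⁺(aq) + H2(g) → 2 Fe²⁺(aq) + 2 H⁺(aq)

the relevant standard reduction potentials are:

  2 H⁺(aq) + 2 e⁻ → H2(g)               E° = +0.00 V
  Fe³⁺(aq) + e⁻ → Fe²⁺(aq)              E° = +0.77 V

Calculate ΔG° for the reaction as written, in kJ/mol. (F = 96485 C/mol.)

In the reaction as written Fe³⁺(aq) is reduced, so the Fe³⁺/Fe²⁺ couple is the cathode and 2H⁺/H₂ is the anode.
E°cell = +0.77 − (+0.00) = +0.77 V; balancing electrons gives n = 2.
ΔG° = −nFE°cell = −(2)(96485)(+0.77) J/mol = −149 kJ/mol.

−149 kJ/mol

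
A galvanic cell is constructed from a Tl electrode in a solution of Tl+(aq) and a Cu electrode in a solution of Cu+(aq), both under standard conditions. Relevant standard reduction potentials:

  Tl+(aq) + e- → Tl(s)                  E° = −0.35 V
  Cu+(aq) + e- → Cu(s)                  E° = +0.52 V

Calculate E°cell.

+0.87 V

Of the two couples in this cell, the one with the more positive reduction potential is reduced at the cathode: here that is Cu⁺/Cu (+0.52 V); Tl⁺/Tl (−0.35 V) is the anode.
E°cell = E°(cathode) − E°(anode) = +0.52 − (−0.35) = +0.87 V.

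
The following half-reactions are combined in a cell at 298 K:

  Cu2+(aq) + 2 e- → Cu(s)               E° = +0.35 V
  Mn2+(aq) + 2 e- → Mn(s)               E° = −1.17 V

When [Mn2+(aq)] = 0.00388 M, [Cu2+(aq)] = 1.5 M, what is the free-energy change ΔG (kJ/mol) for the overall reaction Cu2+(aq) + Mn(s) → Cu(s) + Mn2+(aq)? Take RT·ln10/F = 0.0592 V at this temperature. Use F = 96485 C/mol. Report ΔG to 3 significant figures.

The standard cell potential is +0.35 − (−1.17) = +1.52 V, with n = 2 electrons in the balanced equation.
The reaction quotient is [Mn2+(aq)] / [Cu2+(aq)] = 0.00259; by Nernst, E = +1.52 − (0.0592/2)(−2.587) = +1.5966 V.
ΔG = −nFE = −(2)(96485)(+1.5966) J/mol = −308 kJ/mol.

−308 kJ/mol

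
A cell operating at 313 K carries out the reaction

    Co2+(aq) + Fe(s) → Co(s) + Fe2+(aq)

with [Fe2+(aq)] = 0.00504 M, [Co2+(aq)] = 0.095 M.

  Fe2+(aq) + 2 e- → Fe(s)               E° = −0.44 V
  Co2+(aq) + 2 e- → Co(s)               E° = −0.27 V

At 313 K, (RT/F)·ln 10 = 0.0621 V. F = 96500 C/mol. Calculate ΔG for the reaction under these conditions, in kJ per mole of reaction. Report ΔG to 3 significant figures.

−40.5 kJ/mol

With Co²⁺/Co reduced at the cathode, E°cell = −0.27 − (−0.44) = +0.17 V and n = 2.
Q = [Fe2+(aq)] / [Co2+(aq)] = 0.0531, so log Q = −1.275 and E = +0.17 − (0.0621/2)(−1.275) = +0.2096 V.
ΔG = −nFE = −(2)(96500)(+0.2096) J/mol = −40.5 kJ/mol.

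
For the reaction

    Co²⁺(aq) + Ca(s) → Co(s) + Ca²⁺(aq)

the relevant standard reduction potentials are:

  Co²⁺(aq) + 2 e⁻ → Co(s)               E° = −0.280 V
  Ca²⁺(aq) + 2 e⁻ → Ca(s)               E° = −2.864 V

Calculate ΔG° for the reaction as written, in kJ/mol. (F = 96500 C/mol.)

−499 kJ/mol

In the reaction as written Co²⁺(aq) is reduced, so the Co²⁺/Co couple is the cathode and Ca²⁺/Ca is the anode.
E°cell = −0.280 − (−2.864) = +2.584 V; balancing electrons gives n = 2.
ΔG° = −nFE°cell = −(2)(96500)(+2.584) J/mol = −499 kJ/mol.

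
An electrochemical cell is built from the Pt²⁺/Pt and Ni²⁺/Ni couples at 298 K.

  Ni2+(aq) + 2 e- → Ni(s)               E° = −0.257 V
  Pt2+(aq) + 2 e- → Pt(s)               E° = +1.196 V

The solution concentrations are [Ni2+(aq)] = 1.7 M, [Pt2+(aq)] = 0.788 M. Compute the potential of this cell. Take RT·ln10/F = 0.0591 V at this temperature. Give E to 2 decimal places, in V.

+1.44 V

Pt²⁺/Pt is reduced (cathode, E° = +1.196 V) and Ni²⁺/Ni is oxidized (anode).
The standard potential is +1.196 − (−0.257) = +1.453 V and the balanced reaction transfers n = 2 electrons.
Balancing gives Pt2+(aq) + Ni(s) → Pt(s) + Ni2+(aq); hence Q = [Ni2+(aq)] / [Pt2+(aq)] = 2.16 (log Q = 0.334).
By the Nernst equation, E = +1.453 − (0.0591/2)·(0.334) = +1.44 V.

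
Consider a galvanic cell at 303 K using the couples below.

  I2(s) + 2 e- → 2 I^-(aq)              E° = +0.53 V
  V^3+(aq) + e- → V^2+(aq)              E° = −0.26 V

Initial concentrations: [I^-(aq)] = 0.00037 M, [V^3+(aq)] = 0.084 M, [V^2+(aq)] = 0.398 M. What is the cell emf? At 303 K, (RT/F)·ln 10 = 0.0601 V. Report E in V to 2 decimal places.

I₂/I⁻ is reduced (cathode, E° = +0.53 V) and V³⁺/V²⁺ is oxidized (anode).
E°cell = +0.53 − (−0.26) = +0.79 V, with n = 2 electrons transferred.
The balanced reaction is I2(s) + 2 V^2+(aq) → 2 I^-(aq) + 2 V^3+(aq), so Q = ([I^-(aq)]^2·[V^3+(aq)]^2) / [V^2+(aq)]^2 = 6.1×10^−9 and log Q = −8.215.
By the Nernst equation, E = +0.79 − (0.0601/2)·(−8.215) = +1.04 V.

+1.04 V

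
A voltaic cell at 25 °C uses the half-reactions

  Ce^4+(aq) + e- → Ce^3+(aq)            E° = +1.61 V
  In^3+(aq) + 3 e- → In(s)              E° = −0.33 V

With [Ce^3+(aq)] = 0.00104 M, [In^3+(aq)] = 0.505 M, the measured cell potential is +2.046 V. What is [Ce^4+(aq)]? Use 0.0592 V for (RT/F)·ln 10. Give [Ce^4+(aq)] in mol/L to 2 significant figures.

0.051 M

With Ce⁴⁺/Ce³⁺ at the cathode and In³⁺/In at the anode, E°cell = +1.61 − (−0.33) = +1.94 V (n = 3).
Rearranging E = E° − (0.0592/n)·log Q gives log Q = 3(+1.94 − (+2.046))/0.0592 = −5.372.
The balanced reaction is 3 Ce^4+(aq) + In(s) → 3 Ce^3+(aq) + In^3+(aq), so Q = ([Ce^3+(aq)]^3·[In^3+(aq)]) / [Ce^4+(aq)]^3.
Solving for the unknown gives log [Ce^4+(aq)] = −1.291, so [Ce^4+(aq)] ≈ 0.051 M.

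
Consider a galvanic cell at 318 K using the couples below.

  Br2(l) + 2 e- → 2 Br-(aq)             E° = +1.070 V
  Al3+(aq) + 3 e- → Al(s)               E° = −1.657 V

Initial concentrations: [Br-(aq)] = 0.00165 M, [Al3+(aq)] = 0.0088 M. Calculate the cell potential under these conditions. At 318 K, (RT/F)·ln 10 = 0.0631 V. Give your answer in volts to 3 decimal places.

+2.946 V

Since E°(Br₂/Br⁻) > E°(Al³⁺/Al), Br₂/Br⁻ serves as the cathode.
E°cell = +1.070 − (−1.657) = +2.727 V, with n = 6 electrons transferred.
The balanced reaction is 3 Br2(l) + 2 Al(s) → 6 Br-(aq) + 2 Al3+(aq), so Q = [Br-(aq)]^6·[Al3+(aq)]^2 = 1.56×10^−21 and log Q = −20.806.
By the Nernst equation, E = +2.727 − (0.0631/6)·(−20.806) = +2.946 V.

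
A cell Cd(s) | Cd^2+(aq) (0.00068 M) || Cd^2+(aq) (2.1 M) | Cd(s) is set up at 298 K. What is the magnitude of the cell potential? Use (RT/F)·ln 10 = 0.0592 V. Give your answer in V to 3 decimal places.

0.103 V

For a concentration cell E°cell = 0, since both electrodes use the same couple.
The compartment with the higher Cd^2+(aq) concentration (2.1 M) acts as the cathode; ions are reduced there and produced at the dilute (0.00068 M) anode.
With n = 2, Ecell = −(0.0592/2)·log([dilute]/[conc]) = −(0.0592/2)·log(0.00068/2.1) = +0.103 V.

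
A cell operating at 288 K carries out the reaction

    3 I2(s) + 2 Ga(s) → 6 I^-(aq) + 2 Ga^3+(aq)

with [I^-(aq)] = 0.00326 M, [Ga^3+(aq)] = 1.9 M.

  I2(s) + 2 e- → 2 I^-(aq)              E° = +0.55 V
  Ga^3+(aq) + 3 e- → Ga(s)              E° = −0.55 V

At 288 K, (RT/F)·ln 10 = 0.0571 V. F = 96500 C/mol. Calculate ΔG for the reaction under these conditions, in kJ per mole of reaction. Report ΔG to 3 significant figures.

−716 kJ/mol

E°cell = +0.55 − (−0.55) = +1.10 V; the balanced reaction transfers n = 6 electrons.
The reaction quotient is [I^-(aq)]^6·[Ga^3+(aq)]^2 = 4.33×10^−15; by Nernst, E = +1.10 − (0.0571/6)(−14.363) = +1.2367 V.
ΔG = −nFE = −(6)(96500)(+1.2367) J/mol = −716 kJ/mol.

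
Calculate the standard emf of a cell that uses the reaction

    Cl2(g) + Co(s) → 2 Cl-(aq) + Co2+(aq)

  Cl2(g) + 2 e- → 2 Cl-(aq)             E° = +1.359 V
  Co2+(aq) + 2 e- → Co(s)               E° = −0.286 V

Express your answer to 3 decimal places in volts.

+1.645 V

Cl2(g) gains electrons, so the Cl₂/Cl⁻ couple is the cathode; the Co²⁺/Co couple is the anode.
E°cell = E°(cathode) − E°(anode) = +1.359 − (−0.286) = +1.645 V.
The positive value indicates the reaction is spontaneous as written.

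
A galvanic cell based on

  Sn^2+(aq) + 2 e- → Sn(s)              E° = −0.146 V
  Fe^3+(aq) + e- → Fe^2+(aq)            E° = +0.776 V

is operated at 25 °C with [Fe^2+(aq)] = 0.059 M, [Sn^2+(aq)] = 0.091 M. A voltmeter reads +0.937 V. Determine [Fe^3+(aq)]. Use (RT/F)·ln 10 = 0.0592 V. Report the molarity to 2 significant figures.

0.032 M

Fe³⁺/Fe²⁺ is the cathode (higher E°); E°cell = +0.776 − (−0.146) = +0.922 V with n = 2.
From the Nernst equation, log Q = n(E° − E)/0.0592 = 2·(+0.922 − (+0.937))/0.0592 = −0.507.
The balanced reaction is 2 Fe^3+(aq) + Sn(s) → 2 Fe^2+(aq) + Sn^2+(aq), so Q = ([Fe^2+(aq)]^2·[Sn^2+(aq)]) / [Fe^3+(aq)]^2.
Solving for the unknown gives log [Fe^3+(aq)] = −1.496, so [Fe^3+(aq)] ≈ 0.032 M.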